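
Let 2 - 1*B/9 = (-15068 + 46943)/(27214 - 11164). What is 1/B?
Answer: 214/27 ≈ 7.9259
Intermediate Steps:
B = 27/214 (B = 18 - 9*(-15068 + 46943)/(27214 - 11164) = 18 - 286875/16050 = 18 - 9*425/214 = 18 - 3825/214 = 27/214 ≈ 0.12617)
1/B = 1/(27/214) = 214/27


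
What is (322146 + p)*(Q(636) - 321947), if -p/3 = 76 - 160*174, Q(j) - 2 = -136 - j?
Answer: -130841735046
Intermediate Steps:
Q(j) = -134 - j (Q(j) = 2 + (-136 - j) = -134 - j)
p = 83292 (p = -3*(76 - 160*174) = -3*(76 - 27840) = -3*(-27764) = 83292)
(322146 + p)*(Q(636) - 321947) = (322146 + 83292)*((-134 - 1*636) - 321947) = 405438*((-134 - 636) - 321947) = 405438*(-770 - 321947) = 405438*(-322717) = -130841735046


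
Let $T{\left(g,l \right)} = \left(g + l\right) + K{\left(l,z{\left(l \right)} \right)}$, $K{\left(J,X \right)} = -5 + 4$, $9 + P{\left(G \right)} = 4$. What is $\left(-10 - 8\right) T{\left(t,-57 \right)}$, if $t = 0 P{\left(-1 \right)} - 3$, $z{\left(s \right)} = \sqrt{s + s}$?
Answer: $1098$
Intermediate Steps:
$z{\left(s \right)} = \sqrt{2} \sqrt{s}$ ($z{\left(s \right)} = \sqrt{2 s} = \sqrt{2} \sqrt{s}$)
$P{\left(G \right)} = -5$ ($P{\left(G \right)} = -9 + 4 = -5$)
$K{\left(J,X \right)} = -1$
$t = -3$ ($t = 0 \left(-5\right) - 3 = 0 - 3 = -3$)
$T{\left(g,l \right)} = -1 + g + l$ ($T{\left(g,l \right)} = \left(g + l\right) - 1 = -1 + g + l$)
$\left(-10 - 8\right) T{\left(t,-57 \right)} = \left(-10 - 8\right) \left(-1 - 3 - 57\right) = \left(-18\right) \left(-61\right) = 1098$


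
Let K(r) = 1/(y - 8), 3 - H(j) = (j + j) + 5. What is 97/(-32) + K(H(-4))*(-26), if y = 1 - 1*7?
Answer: -263/224 ≈ -1.1741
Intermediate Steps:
H(j) = -2 - 2*j (H(j) = 3 - ((j + j) + 5) = 3 - (2*j + 5) = 3 - (5 + 2*j) = 3 + (-5 - 2*j) = -2 - 2*j)
y = -6 (y = 1 - 7 = -6)
K(r) = -1/14 (K(r) = 1/(-6 - 8) = 1/(-14) = -1/14)
97/(-32) + K(H(-4))*(-26) = 97/(-32) - 1/14*(-26) = 97*(-1/32) + 13/7 = -97/32 + 13/7 = -263/224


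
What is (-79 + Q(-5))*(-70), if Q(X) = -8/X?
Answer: 5418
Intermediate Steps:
(-79 + Q(-5))*(-70) = (-79 - 8/(-5))*(-70) = (-79 - 8*(-1/5))*(-70) = (-79 + 8/5)*(-70) = -387/5*(-70) = 5418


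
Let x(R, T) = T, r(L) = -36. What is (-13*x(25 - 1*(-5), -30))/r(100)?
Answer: -65/6 ≈ -10.833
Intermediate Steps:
(-13*x(25 - 1*(-5), -30))/r(100) = -13*(-30)/(-36) = 390*(-1/36) = -65/6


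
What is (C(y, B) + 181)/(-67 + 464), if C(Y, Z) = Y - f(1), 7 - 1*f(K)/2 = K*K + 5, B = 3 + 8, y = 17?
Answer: 196/397 ≈ 0.49370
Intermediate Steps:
B = 11
f(K) = 4 - 2*K² (f(K) = 14 - 2*(K*K + 5) = 14 - 2*(K² + 5) = 14 - 2*(5 + K²) = 14 + (-10 - 2*K²) = 4 - 2*K²)
C(Y, Z) = -2 + Y (C(Y, Z) = Y - (4 - 2*1²) = Y - (4 - 2*1) = Y - (4 - 2) = Y - 1*2 = Y - 2 = -2 + Y)
(C(y, B) + 181)/(-67 + 464) = ((-2 + 17) + 181)/(-67 + 464) = (15 + 181)/397 = 196*(1/397) = 196/397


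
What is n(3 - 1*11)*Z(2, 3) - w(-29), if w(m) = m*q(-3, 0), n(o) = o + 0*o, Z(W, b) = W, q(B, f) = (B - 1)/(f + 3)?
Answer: -164/3 ≈ -54.667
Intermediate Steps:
q(B, f) = (-1 + B)/(3 + f)
n(o) = o (n(o) = o + 0 = o)
w(m) = -4*m/3 (w(m) = m*((-1 - 3)/(3 + 0)) = m*(-4/3) = -4*m/3)
n(3 - 1*11)*Z(2, 3) - w(-29) = (3 - 1*11)*2 - (-4)*(-29)/3 = (3 - 11)*2 - 1*116/3 = -8*2 - 116/3 = -16 - 116/3 = -164/3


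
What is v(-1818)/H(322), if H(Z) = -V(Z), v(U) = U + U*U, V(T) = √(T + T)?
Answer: -71811*√161/7 ≈ -1.3017e+5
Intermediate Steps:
V(T) = √2*√T (V(T) = √(2*T) = √2*√T)
v(U) = U + U²
H(Z) = -√2*√Z
v(-1818)/H(322) = (-1818*(1 - 1818))/((-√2*√322)) = (-1818*(-1817))/((-2*√161)) = 3303306*(-√161/322) = -71811*√161/7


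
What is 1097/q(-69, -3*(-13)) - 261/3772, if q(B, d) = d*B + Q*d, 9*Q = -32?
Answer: -14629281/32020508 ≈ -0.45687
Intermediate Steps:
Q = -32/9 (Q = (⅑)*(-32) = -32/9 ≈ -3.5556)
q(B, d) = -32*d/9 + B*d (q(B, d) = d*B - 32*d/9 = B*d - 32*d/9 = -32*d/9 + B*d)
1097/q(-69, -3*(-13)) - 261/3772 = 1097/(((-3*(-13))*(-32 + 9*(-69))/9)) - 261/3772 = 1097/(((⅑)*39*(-32 - 621))) - 261*1/3772 = 1097/(((⅑)*39*(-653))) - 261/3772 = 1097/(-8489/3) - 261/3772 = 1097*(-3/8489) - 261/3772 = -3291/8489 - 261/3772 = -14629281/32020508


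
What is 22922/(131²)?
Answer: 22922/17161 ≈ 1.3357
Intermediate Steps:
22922/(131²) = 22922/17161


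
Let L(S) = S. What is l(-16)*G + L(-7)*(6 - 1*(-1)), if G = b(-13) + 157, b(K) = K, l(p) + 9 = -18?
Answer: -3937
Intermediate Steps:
l(p) = -27 (l(p) = -9 - 18 = -27)
G = 144 (G = -13 + 157 = 144)
l(-16)*G + L(-7)*(6 - 1*(-1)) = -27*144 - 7*(6 - 1*(-1)) = -3888 - 7*(6 + 1) = -3888 - 7*7 = -3888 - 49 = -3937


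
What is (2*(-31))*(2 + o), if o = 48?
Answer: -3100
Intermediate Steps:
(2*(-31))*(2 + o) = (2*(-31))*(2 + 48) = -62*50 = -3100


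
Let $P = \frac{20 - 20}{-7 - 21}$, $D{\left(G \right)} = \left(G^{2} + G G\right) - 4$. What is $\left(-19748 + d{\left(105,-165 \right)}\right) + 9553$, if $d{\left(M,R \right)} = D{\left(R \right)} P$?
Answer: $-10195$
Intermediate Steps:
$D{\left(G \right)} = -4 + 2 G^{2}$ ($D{\left(G \right)} = \left(G^{2} + G^{2}\right) - 4 = 2 G^{2} - 4 = -4 + 2 G^{2}$)
$P = 0$ ($P = \frac{0}{-28} = 0 \left(- \frac{1}{28}\right) = 0$)
$d{\left(M,R \right)} = 0$ ($d{\left(M,R \right)} = \left(-4 + 2 R^{2}\right) 0 = 0$)
$\left(-19748 + d{\left(105,-165 \right)}\right) + 9553 = \left(-19748 + 0\right) + 9553 = -19748 + 9553 = -10195$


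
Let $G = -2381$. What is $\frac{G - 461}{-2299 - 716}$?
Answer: $\frac{2842}{3015} \approx 0.94262$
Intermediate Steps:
$\frac{G - 461}{-2299 - 716} = \frac{-2381 - 461}{-2299 - 716} = - \frac{2842}{-3015} = \left(-2842\right) \left(- \frac{1}{3015}\right) = \frac{2842}{3015}$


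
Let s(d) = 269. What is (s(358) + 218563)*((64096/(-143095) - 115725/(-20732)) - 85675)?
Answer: -13904154498753137076/741661385 ≈ -1.8747e+10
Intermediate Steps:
(s(358) + 218563)*((64096/(-143095) - 115725/(-20732)) - 85675) = (269 + 218563)*((64096/(-143095) - 115725/(-20732)) - 85675) = 218832*((64096*(-1/143095) - 115725*(-1/20732)) - 85675) = 218832*((-64096/143095 + 115725/20732) - 85675) = 218832*(15230830603/2966645540 - 85675) = 218832*(-254152125808897/2966645540) = -13904154498753137076/741661385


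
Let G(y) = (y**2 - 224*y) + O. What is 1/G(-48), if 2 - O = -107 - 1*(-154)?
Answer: 1/13011 ≈ 7.6858e-5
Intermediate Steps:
O = -45 (O = 2 - (-107 - 1*(-154)) = 2 - (-107 + 154) = 2 - 1*47 = 2 - 47 = -45)
G(y) = -45 + y**2 - 224*y (G(y) = (y**2 - 224*y) - 45 = -45 + y**2 - 224*y)
1/G(-48) = 1/(-45 + (-48)**2 - 224*(-48)) = 1/(-45 + 2304 + 10752) = 1/13011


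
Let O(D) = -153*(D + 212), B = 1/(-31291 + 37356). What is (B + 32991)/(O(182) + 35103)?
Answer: -200090416/152710635 ≈ -1.3103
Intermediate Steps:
B = 1/6065 ≈ 0.00016488
O(D) = -32436 - 153*D (O(D) = -153*(212 + D) = -32436 - 153*D)
(B + 32991)/(O(182) + 35103) = (1/6065 + 32991)/((-32436 - 153*182) + 35103) = 200090416/(6065*((-32436 - 27846) + 35103)) = 200090416/(6065*(-60282 + 35103)) = (200090416/6065)/(-25179) = (200090416/6065)*(-1/25179) = -200090416/152710635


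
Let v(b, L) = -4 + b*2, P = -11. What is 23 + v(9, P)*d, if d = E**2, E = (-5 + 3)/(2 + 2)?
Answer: 53/2 ≈ 26.500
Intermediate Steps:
E = -1/2 (E = -2/4 = -2*1/4 = -1/2 ≈ -0.50000)
v(b, L) = -4 + 2*b
d = 1/4 (d = (-1/2)**2 = 1/4 ≈ 0.25000)
23 + v(9, P)*d = 23 + (-4 + 2*9)*(1/4) = 23 + (-4 + 18)*(1/4) = 23 + 14*(1/4) = 23 + 7/2 = 53/2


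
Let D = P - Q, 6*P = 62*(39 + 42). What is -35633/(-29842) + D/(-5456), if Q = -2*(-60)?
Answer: 86508467/81408976 ≈ 1.0626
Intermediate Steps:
Q = 120
P = 837 (P = (62*(39 + 42))/6 = (62*81)/6 = (⅙)*5022 = 837)
D = 717 (D = 837 - 1*120 = 837 - 120 = 717)
-35633/(-29842) + D/(-5456) = -35633/(-29842) + 717/(-5456) = -35633*(-1/29842) + 717*(-1/5456) = 35633/29842 - 717/5456 = 86508467/81408976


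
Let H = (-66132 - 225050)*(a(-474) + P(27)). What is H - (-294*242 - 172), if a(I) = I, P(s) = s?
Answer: 130229674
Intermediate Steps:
H = 130158354 (H = (-66132 - 225050)*(-474 + 27) = -291182*(-447) = 130158354)
H - (-294*242 - 172) = 130158354 - (-294*242 - 172) = 130158354 - (-71148 - 172) = 130158354 - 1*(-71320) = 130158354 + 71320 = 130229674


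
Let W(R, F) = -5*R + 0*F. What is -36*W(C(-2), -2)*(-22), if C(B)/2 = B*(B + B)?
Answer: -63360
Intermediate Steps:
C(B) = 4*B² (C(B) = 2*(B*(B + B)) = 2*(B*(2*B)) = 2*(2*B²) = 4*B²)
W(R, F) = -5*R (W(R, F) = -5*R + 0 = -5*R)
-36*W(C(-2), -2)*(-22) = -(-180)*4*(-2)²*(-22) = -(-180)*4*4*(-22) = -(-180)*16*(-22) = -36*(-80)*(-22) = 2880*(-22) = -63360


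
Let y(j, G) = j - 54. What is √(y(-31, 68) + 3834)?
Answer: √3749 ≈ 61.229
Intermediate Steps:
y(j, G) = -54 + j
√(y(-31, 68) + 3834) = √((-54 - 31) + 3834) = √(-85 + 3834) = √3749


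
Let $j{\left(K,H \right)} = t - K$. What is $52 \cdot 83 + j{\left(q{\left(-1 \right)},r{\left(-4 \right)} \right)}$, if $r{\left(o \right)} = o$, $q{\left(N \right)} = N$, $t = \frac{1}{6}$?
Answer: $\frac{25903}{6} \approx 4317.2$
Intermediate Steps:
$t = \frac{1}{6} \approx 0.16667$
$j{\left(K,H \right)} = \frac{1}{6} - K$
$52 \cdot 83 + j{\left(q{\left(-1 \right)},r{\left(-4 \right)} \right)} = 52 \cdot 83 + \left(\frac{1}{6} - -1\right) = 4316 + \left(\frac{1}{6} + 1\right) = 4316 + \frac{7}{6} = \frac{25903}{6}$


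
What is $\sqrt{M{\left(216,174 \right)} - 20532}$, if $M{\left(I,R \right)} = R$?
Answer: $3 i \sqrt{2262} \approx 142.68 i$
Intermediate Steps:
$\sqrt{M{\left(216,174 \right)} - 20532} = \sqrt{174 - 20532} = \sqrt{-20358} = 3 i \sqrt{2262}$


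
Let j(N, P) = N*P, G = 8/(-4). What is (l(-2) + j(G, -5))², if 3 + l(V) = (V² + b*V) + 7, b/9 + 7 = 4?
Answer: 5184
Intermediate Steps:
b = -27 (b = -63 + 9*4 = -63 + 36 = -27)
G = -2 (G = 8*(-¼) = -2)
l(V) = 4 + V² - 27*V (l(V) = -3 + ((V² - 27*V) + 7) = -3 + (7 + V² - 27*V) = 4 + V² - 27*V)
(l(-2) + j(G, -5))² = ((4 + (-2)² - 27*(-2)) - 2*(-5))² = ((4 + 4 + 54) + 10)² = (62 + 10)² = 72² = 5184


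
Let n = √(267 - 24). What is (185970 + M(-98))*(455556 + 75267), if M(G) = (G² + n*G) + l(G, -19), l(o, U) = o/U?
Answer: 1972540391292/19 - 468185886*√3 ≈ 1.0301e+11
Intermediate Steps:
n = 9*√3 (n = √243 = 9*√3 ≈ 15.588)
M(G) = G² - G/19 + 9*G*√3 (M(G) = (G² + (9*√3)*G) + G/(-19) = (G² + 9*G*√3) + G*(-1/19) = (G² + 9*G*√3) - G/19 = G² - G/19 + 9*G*√3)
(185970 + M(-98))*(455556 + 75267) = (185970 + (1/19)*(-98)*(-1 + 19*(-98) + 171*√3))*(455556 + 75267) = (185970 + (1/19)*(-98)*(-1 - 1862 + 171*√3))*530823 = (185970 + (1/19)*(-98)*(-1863 + 171*√3))*530823 = (185970 + (182574/19 - 882*√3))*530823 = (3716004/19 - 882*√3)*530823 = 1972540391292/19 - 468185886*√3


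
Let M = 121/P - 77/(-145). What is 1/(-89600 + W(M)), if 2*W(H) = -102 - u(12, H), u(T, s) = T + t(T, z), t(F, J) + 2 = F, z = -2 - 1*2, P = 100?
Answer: -1/89662 ≈ -1.1153e-5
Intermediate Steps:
z = -4 (z = -2 - 2 = -4)
t(F, J) = -2 + F
M = 5049/2900 (M = 121/100 - 77/(-145) = 121*(1/100) - 77*(-1/145) = 121/100 + 77/145 = 5049/2900 ≈ 1.7410)
u(T, s) = -2 + 2*T (u(T, s) = T + (-2 + T) = -2 + 2*T)
W(H) = -62 (W(H) = (-102 - (-2 + 2*12))/2 = (-102 - (-2 + 24))/2 = (-102 - 1*22)/2 = (-102 - 22)/2 = (½)*(-124) = -62)
1/(-89600 + W(M)) = 1/(-89600 - 62) = 1/(-89662) = -1/89662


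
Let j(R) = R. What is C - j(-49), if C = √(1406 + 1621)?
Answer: 49 + √3027 ≈ 104.02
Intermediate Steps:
C = √3027 ≈ 55.018
C - j(-49) = √3027 - 1*(-49) = √3027 + 49 = 49 + √3027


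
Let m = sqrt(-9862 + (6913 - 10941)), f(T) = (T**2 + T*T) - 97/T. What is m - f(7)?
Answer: -589/7 + I*sqrt(13890) ≈ -84.143 + 117.86*I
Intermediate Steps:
f(T) = -97/T + 2*T**2 (f(T) = (T**2 + T**2) - 97/T = 2*T**2 - 97/T = -97/T + 2*T**2)
m = I*sqrt(13890) (m = sqrt(-9862 - 4028) = sqrt(-13890) = I*sqrt(13890) ≈ 117.86*I)
m - f(7) = I*sqrt(13890) - (-97 + 2*7**3)/7 = I*sqrt(13890) - (-97 + 2*343)/7 = I*sqrt(13890) - (-97 + 686)/7 = I*sqrt(13890) - 589/7 = -589/7 + I*sqrt(13890)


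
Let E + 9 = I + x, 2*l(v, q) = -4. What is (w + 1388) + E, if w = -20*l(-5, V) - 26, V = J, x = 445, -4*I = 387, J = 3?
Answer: 6965/4 ≈ 1741.3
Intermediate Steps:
I = -387/4 (I = -1/4*387 = -387/4 ≈ -96.750)
V = 3
l(v, q) = -2 (l(v, q) = (1/2)*(-4) = -2)
w = 14 (w = -20*(-2) - 26 = 40 - 26 = 14)
E = 1357/4 (E = -9 + (-387/4 + 445) = -9 + 1393/4 = 1357/4 ≈ 339.25)
(w + 1388) + E = (14 + 1388) + 1357/4 = 1402 + 1357/4 = 6965/4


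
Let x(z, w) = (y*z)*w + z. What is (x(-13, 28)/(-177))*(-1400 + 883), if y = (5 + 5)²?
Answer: -18825521/177 ≈ -1.0636e+5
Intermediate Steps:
y = 100 (y = 10² = 100)
x(z, w) = z + 100*w*z (x(z, w) = (100*z)*w + z = 100*w*z + z = z + 100*w*z)
(x(-13, 28)/(-177))*(-1400 + 883) = (-13*(1 + 100*28)/(-177))*(-1400 + 883) = (-13*(1 + 2800)*(-1/177))*(-517) = (-13*2801*(-1/177))*(-517) = -36413*(-1/177)*(-517) = (36413/177)*(-517) = -18825521/177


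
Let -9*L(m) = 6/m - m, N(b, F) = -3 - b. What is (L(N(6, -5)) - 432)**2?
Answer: 136632721/729 ≈ 1.8742e+5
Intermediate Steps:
L(m) = -2/(3*m) + m/9 (L(m) = -(6/m - m)/9 = -(-m + 6/m)/9 = -2/(3*m) + m/9)
(L(N(6, -5)) - 432)**2 = ((-6 + (-3 - 1*6)**2)/(9*(-3 - 1*6)) - 432)**2 = ((-6 + (-3 - 6)**2)/(9*(-3 - 6)) - 432)**2 = ((1/9)*(-6 + (-9)**2)/(-9) - 432)**2 = ((1/9)*(-1/9)*(-6 + 81) - 432)**2 = ((1/9)*(-1/9)*75 - 432)**2 = (-25/27 - 432)**2 = (-11689/27)**2 = 136632721/729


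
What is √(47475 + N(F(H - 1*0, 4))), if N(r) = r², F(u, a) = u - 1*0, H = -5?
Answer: 50*√19 ≈ 217.94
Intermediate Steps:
F(u, a) = u (F(u, a) = u + 0 = u)
√(47475 + N(F(H - 1*0, 4))) = √(47475 + (-5 - 1*0)²) = √(47475 + (-5 + 0)²) = √(47475 + (-5)²) = √(47475 + 25) = √47500 = 50*√19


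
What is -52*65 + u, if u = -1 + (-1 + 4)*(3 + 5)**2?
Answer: -3189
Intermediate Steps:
u = 191 (u = -1 + 3*8**2 = -1 + 3*64 = -1 + 192 = 191)
-52*65 + u = -52*65 + 191 = -3380 + 191 = -3189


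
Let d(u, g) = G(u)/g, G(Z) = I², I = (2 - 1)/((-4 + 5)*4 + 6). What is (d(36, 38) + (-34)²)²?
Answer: 19296700625601/14440000 ≈ 1.3363e+6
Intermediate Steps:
I = ⅒ (I = 1/(1*4 + 6) = 1/(4 + 6) = 1/10 = 1*(⅒) = ⅒ ≈ 0.10000)
G(Z) = 1/100 (G(Z) = (⅒)² = 1/100)
d(u, g) = 1/(100*g)
(d(36, 38) + (-34)²)² = ((1/100)/38 + (-34)²)² = ((1/100)*(1/38) + 1156)² = (1/3800 + 1156)² = (4392801/3800)² = 19296700625601/14440000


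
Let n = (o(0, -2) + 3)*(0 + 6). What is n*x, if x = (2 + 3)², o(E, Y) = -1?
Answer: 300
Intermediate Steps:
x = 25 (x = 5² = 25)
n = 12 (n = (-1 + 3)*(0 + 6) = 2*6 = 12)
n*x = 12*25 = 300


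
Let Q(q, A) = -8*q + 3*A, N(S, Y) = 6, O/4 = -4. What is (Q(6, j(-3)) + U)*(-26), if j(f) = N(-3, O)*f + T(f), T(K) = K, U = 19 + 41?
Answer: 1326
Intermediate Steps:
U = 60
O = -16 (O = 4*(-4) = -16)
j(f) = 7*f (j(f) = 6*f + f = 7*f)
(Q(6, j(-3)) + U)*(-26) = ((-8*6 + 3*(7*(-3))) + 60)*(-26) = ((-48 + 3*(-21)) + 60)*(-26) = ((-48 - 63) + 60)*(-26) = (-111 + 60)*(-26) = -51*(-26) = 1326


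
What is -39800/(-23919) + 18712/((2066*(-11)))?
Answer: 228461236/271791597 ≈ 0.84058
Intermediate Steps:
-39800/(-23919) + 18712/((2066*(-11))) = -39800*(-1/23919) + 18712/(-22726) = 39800/23919 + 18712*(-1/22726) = 39800/23919 - 9356/11363 = 228461236/271791597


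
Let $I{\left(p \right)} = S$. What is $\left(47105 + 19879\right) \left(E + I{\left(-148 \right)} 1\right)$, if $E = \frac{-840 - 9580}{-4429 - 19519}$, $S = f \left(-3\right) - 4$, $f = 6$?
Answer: $- \frac{8648237256}{5987} \approx -1.4445 \cdot 10^{6}$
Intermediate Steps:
$S = -22$ ($S = 6 \left(-3\right) - 4 = -18 - 4 = -22$)
$I{\left(p \right)} = -22$
$E = \frac{2605}{5987}$ ($E = - \frac{10420}{-23948} = \left(-10420\right) \left(- \frac{1}{23948}\right) = \frac{2605}{5987} \approx 0.43511$)
$\left(47105 + 19879\right) \left(E + I{\left(-148 \right)} 1\right) = \left(47105 + 19879\right) \left(\frac{2605}{5987} - 22\right) = 66984 \left(\frac{2605}{5987} - 22\right) = 66984 \left(- \frac{129109}{5987}\right) = - \frac{8648237256}{5987}$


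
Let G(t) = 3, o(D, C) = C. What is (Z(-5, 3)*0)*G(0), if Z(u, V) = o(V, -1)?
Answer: 0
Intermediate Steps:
Z(u, V) = -1
(Z(-5, 3)*0)*G(0) = -1*0*3 = 0*3 = 0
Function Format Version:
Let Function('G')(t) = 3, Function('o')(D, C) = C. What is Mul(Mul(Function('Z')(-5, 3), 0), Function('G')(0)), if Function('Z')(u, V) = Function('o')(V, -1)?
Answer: 0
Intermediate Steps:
Function('Z')(u, V) = -1
Mul(Mul(Function('Z')(-5, 3), 0), Function('G')(0)) = Mul(Mul(-1, 0), 3) = Mul(0, 3) = 0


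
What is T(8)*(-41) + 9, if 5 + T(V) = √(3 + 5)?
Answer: 214 - 82*√2 ≈ 98.034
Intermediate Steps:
T(V) = -5 + 2*√2 (T(V) = -5 + √(3 + 5) = -5 + √8 = -5 + 2*√2)
T(8)*(-41) + 9 = (-5 + 2*√2)*(-41) + 9 = (205 - 82*√2) + 9 = 214 - 82*√2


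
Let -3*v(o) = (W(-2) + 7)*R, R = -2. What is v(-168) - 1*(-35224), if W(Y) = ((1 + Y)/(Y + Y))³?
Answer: 3381953/96 ≈ 35229.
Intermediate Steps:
W(Y) = (1 + Y)³/(8*Y³) (W(Y) = ((1 + Y)/((2*Y)))³ = ((1 + Y)*(1/(2*Y)))³ = ((1 + Y)/(2*Y))³ = (1 + Y)³/(8*Y³))
v(o) = 449/96 (v(o) = -((⅛)*(1 - 2)³/(-2)³ + 7)*(-2)/3 = -((⅛)*(-⅛)*(-1)³ + 7)*(-2)/3 = -((⅛)*(-⅛)*(-1) + 7)*(-2)/3 = -(1/64 + 7)*(-2)/3 = -449*(-2)/192 = -⅓*(-449/32) = 449/96)
v(-168) - 1*(-35224) = 449/96 - 1*(-35224) = 449/96 + 35224 = 3381953/96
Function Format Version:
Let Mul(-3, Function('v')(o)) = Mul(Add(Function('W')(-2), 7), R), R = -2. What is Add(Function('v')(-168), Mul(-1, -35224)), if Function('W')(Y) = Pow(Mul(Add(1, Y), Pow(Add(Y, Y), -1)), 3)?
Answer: Rational(3381953, 96) ≈ 35229.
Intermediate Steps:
Function('W')(Y) = Mul(Rational(1, 8), Pow(Y, -3), Pow(Add(1, Y), 3)) (Function('W')(Y) = Pow(Mul(Add(1, Y), Pow(Mul(2, Y), -1)), 3) = Pow(Mul(Add(1, Y), Mul(Rational(1, 2), Pow(Y, -1))), 3) = Pow(Mul(Rational(1, 2), Pow(Y, -1), Add(1, Y)), 3) = Mul(Rational(1, 8), Pow(Y, -3), Pow(Add(1, Y), 3)))
Function('v')(o) = Rational(449, 96) (Function('v')(o) = Mul(Rational(-1, 3), Mul(Add(Mul(Rational(1, 8), Pow(-2, -3), Pow(Add(1, -2), 3)), 7), -2)) = Mul(Rational(-1, 3), Mul(Add(Mul(Rational(1, 8), Rational(-1, 8), Pow(-1, 3)), 7), -2)) = Mul(Rational(-1, 3), Mul(Add(Mul(Rational(1, 8), Rational(-1, 8), -1), 7), -2)) = Mul(Rational(-1, 3), Mul(Add(Rational(1, 64), 7), -2)) = Mul(Rational(-1, 3), Mul(Rational(449, 64), -2)) = Mul(Rational(-1, 3), Rational(-449, 32)) = Rational(449, 96))
Add(Function('v')(-168), Mul(-1, -35224)) = Add(Rational(449, 96), Mul(-1, -35224)) = Add(Rational(449, 96), 35224) = Rational(3381953, 96)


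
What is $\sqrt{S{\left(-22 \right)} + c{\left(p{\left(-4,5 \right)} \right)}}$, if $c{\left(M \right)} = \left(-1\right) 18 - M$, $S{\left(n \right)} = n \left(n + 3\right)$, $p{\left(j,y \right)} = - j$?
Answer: $6 \sqrt{11} \approx 19.9$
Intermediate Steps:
$S{\left(n \right)} = n \left(3 + n\right)$
$c{\left(M \right)} = -18 - M$
$\sqrt{S{\left(-22 \right)} + c{\left(p{\left(-4,5 \right)} \right)}} = \sqrt{- 22 \left(3 - 22\right) - \left(18 - -4\right)} = \sqrt{\left(-22\right) \left(-19\right) - 22} = \sqrt{418 - 22} = \sqrt{396} = 6 \sqrt{11}$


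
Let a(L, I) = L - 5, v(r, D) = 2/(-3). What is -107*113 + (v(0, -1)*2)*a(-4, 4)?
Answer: -12079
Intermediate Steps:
v(r, D) = -2/3 (v(r, D) = 2*(-1/3) = -2/3)
a(L, I) = -5 + L
-107*113 + (v(0, -1)*2)*a(-4, 4) = -107*113 + (-2/3*2)*(-5 - 4) = -12091 - 4/3*(-9) = -12091 + 12 = -12079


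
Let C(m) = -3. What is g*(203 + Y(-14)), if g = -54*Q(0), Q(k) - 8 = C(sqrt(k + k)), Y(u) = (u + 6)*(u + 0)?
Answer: -85050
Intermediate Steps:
Y(u) = u*(6 + u) (Y(u) = (6 + u)*u = u*(6 + u))
Q(k) = 5 (Q(k) = 8 - 3 = 5)
g = -270 (g = -54*5 = -270)
g*(203 + Y(-14)) = -270*(203 - 14*(6 - 14)) = -270*(203 - 14*(-8)) = -270*(203 + 112) = -270*315 = -85050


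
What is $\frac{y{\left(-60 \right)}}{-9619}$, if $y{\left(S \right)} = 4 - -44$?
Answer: $- \frac{48}{9619} \approx -0.0049901$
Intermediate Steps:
$y{\left(S \right)} = 48$ ($y{\left(S \right)} = 4 + 44 = 48$)
$\frac{y{\left(-60 \right)}}{-9619} = \frac{48}{-9619} = 48 \left(- \frac{1}{9619}\right) = - \frac{48}{9619}$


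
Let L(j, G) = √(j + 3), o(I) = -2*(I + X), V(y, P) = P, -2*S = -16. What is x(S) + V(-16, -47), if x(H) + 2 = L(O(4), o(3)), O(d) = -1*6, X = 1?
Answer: -49 + I*√3 ≈ -49.0 + 1.732*I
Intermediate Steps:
S = 8 (S = -½*(-16) = 8)
o(I) = -2 - 2*I (o(I) = -2*(I + 1) = -2*(1 + I) = -2 - 2*I)
O(d) = -6
L(j, G) = √(3 + j)
x(H) = -2 + I*√3 (x(H) = -2 + √(3 - 6) = -2 + √(-3) = -2 + I*√3)
x(S) + V(-16, -47) = (-2 + I*√3) - 47 = -49 + I*√3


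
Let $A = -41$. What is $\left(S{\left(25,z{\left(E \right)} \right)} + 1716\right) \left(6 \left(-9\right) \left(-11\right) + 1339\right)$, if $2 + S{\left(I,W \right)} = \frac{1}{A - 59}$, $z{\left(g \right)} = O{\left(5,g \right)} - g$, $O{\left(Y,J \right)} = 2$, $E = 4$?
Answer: $\frac{331314267}{100} \approx 3.3131 \cdot 10^{6}$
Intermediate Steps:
$z{\left(g \right)} = 2 - g$
$S{\left(I,W \right)} = - \frac{201}{100}$ ($S{\left(I,W \right)} = -2 + \frac{1}{-41 - 59} = -2 + \frac{1}{-100} = -2 - \frac{1}{100} = - \frac{201}{100}$)
$\left(S{\left(25,z{\left(E \right)} \right)} + 1716\right) \left(6 \left(-9\right) \left(-11\right) + 1339\right) = \left(- \frac{201}{100} + 1716\right) \left(6 \left(-9\right) \left(-11\right) + 1339\right) = \frac{171399 \left(\left(-54\right) \left(-11\right) + 1339\right)}{100} = \frac{171399 \left(594 + 1339\right)}{100} = \frac{171399}{100} \cdot 1933 = \frac{331314267}{100}$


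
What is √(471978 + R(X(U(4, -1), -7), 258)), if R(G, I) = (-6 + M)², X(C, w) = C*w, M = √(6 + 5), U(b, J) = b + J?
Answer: √(472025 - 12*√11) ≈ 687.01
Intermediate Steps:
U(b, J) = J + b
M = √11 ≈ 3.3166
R(G, I) = (-6 + √11)²
√(471978 + R(X(U(4, -1), -7), 258)) = √(471978 + (6 - √11)²)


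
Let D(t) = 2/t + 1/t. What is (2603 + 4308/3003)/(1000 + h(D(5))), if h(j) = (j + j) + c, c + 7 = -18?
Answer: 4345065/1628627 ≈ 2.6679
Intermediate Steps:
D(t) = 3/t (D(t) = 2/t + 1/t = 3/t)
c = -25 (c = -7 - 18 = -25)
h(j) = -25 + 2*j (h(j) = (j + j) - 25 = 2*j - 25 = -25 + 2*j)
(2603 + 4308/3003)/(1000 + h(D(5))) = (2603 + 4308/3003)/(1000 + (-25 + 2*(3/5))) = (2603 + 4308*(1/3003))/(1000 + (-25 + 2*(3*(⅕)))) = (2603 + 1436/1001)/(1000 + (-25 + 2*(⅗))) = 2607039/(1001*(1000 + (-25 + 6/5))) = 2607039/(1001*(1000 - 119/5)) = 2607039/(1001*(4881/5)) = (2607039/1001)*(5/4881) = 4345065/1628627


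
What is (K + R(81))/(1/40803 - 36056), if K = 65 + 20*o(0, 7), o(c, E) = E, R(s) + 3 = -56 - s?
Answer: -2652195/1471192967 ≈ -0.0018028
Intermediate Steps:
R(s) = -59 - s (R(s) = -3 + (-56 - s) = -59 - s)
K = 205 (K = 65 + 20*7 = 65 + 140 = 205)
(K + R(81))/(1/40803 - 36056) = (205 + (-59 - 1*81))/(1/40803 - 36056) = (205 + (-59 - 81))/(1/40803 - 36056) = (205 - 140)/(-1471192967/40803) = 65*(-40803/1471192967) = -2652195/1471192967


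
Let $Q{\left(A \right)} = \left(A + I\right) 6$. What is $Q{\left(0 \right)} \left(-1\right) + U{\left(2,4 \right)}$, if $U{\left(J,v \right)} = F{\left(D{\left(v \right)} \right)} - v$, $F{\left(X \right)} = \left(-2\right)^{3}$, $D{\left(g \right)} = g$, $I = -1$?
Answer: $-6$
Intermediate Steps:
$F{\left(X \right)} = -8$
$U{\left(J,v \right)} = -8 - v$
$Q{\left(A \right)} = -6 + 6 A$ ($Q{\left(A \right)} = \left(A - 1\right) 6 = \left(-1 + A\right) 6 = -6 + 6 A$)
$Q{\left(0 \right)} \left(-1\right) + U{\left(2,4 \right)} = \left(-6 + 6 \cdot 0\right) \left(-1\right) - 12 = \left(-6 + 0\right) \left(-1\right) - 12 = \left(-6\right) \left(-1\right) - 12 = 6 - 12 = -6$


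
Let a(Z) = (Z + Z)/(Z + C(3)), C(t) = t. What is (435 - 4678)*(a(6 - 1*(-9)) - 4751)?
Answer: 60454264/3 ≈ 2.0151e+7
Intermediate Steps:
a(Z) = 2*Z/(3 + Z) (a(Z) = (Z + Z)/(Z + 3) = (2*Z)/(3 + Z) = 2*Z/(3 + Z))
(435 - 4678)*(a(6 - 1*(-9)) - 4751) = (435 - 4678)*(2*(6 - 1*(-9))/(3 + (6 - 1*(-9))) - 4751) = -4243*(2*(6 + 9)/(3 + (6 + 9)) - 4751) = -4243*(2*15/(3 + 15) - 4751) = -4243*(2*15/18 - 4751) = -4243*(2*15*(1/18) - 4751) = -4243*(5/3 - 4751) = -4243*(-14248/3) = 60454264/3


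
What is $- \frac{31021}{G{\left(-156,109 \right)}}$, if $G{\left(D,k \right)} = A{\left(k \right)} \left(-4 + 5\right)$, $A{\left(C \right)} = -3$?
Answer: $\frac{31021}{3} \approx 10340.0$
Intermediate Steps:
$G{\left(D,k \right)} = -3$ ($G{\left(D,k \right)} = - 3 \left(-4 + 5\right) = \left(-3\right) 1 = -3$)
$- \frac{31021}{G{\left(-156,109 \right)}} = - \frac{31021}{-3} = \left(-31021\right) \left(- \frac{1}{3}\right) = \frac{31021}{3}$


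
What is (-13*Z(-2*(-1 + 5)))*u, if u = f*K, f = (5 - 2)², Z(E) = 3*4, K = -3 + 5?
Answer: -2808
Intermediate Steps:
K = 2
Z(E) = 12
f = 9 (f = 3² = 9)
u = 18 (u = 9*2 = 18)
(-13*Z(-2*(-1 + 5)))*u = -13*12*18 = -156*18 = -2808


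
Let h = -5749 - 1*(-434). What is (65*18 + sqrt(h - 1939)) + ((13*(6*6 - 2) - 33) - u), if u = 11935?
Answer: -10356 + 3*I*sqrt(806) ≈ -10356.0 + 85.17*I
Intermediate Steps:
h = -5315 (h = -5749 + 434 = -5315)
(65*18 + sqrt(h - 1939)) + ((13*(6*6 - 2) - 33) - u) = (65*18 + sqrt(-5315 - 1939)) + ((13*(6*6 - 2) - 33) - 1*11935) = (1170 + sqrt(-7254)) + ((13*(36 - 2) - 33) - 11935) = (1170 + 3*I*sqrt(806)) + ((13*34 - 33) - 11935) = (1170 + 3*I*sqrt(806)) + ((442 - 33) - 11935) = (1170 + 3*I*sqrt(806)) + (409 - 11935) = (1170 + 3*I*sqrt(806)) - 11526 = -10356 + 3*I*sqrt(806)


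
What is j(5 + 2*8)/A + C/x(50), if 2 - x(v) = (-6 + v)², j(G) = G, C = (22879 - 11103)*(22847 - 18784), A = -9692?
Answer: -231861193555/9372164 ≈ -24739.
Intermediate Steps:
C = 47845888 (C = 11776*4063 = 47845888)
x(v) = 2 - (-6 + v)²
j(5 + 2*8)/A + C/x(50) = (5 + 2*8)/(-9692) + 47845888/(2 - (-6 + 50)²) = (5 + 16)*(-1/9692) + 47845888/(2 - 1*44²) = 21*(-1/9692) + 47845888/(2 - 1*1936) = -21/9692 + 47845888/(2 - 1936) = -21/9692 + 47845888/(-1934) = -21/9692 + 47845888*(-1/1934) = -21/9692 - 23922944/967 = -231861193555/9372164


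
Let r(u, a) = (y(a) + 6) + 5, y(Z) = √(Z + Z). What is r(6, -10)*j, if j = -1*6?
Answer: -66 - 12*I*√5 ≈ -66.0 - 26.833*I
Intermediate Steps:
j = -6
y(Z) = √2*√Z (y(Z) = √(2*Z) = √2*√Z)
r(u, a) = 11 + √2*√a (r(u, a) = (√2*√a + 6) + 5 = (6 + √2*√a) + 5 = 11 + √2*√a)
r(6, -10)*j = (11 + √2*√(-10))*(-6) = (11 + √2*(I*√10))*(-6) = (11 + 2*I*√5)*(-6) = -66 - 12*I*√5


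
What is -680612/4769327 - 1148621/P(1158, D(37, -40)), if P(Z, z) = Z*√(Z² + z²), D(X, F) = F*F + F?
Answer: -680612/4769327 - 1148621*√104849/728490852 ≈ -0.65325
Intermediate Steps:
D(X, F) = F + F² (D(X, F) = F² + F = F + F²)
-680612/4769327 - 1148621/P(1158, D(37, -40)) = -680612/4769327 - 1148621*1/(1158*√(1158² + (-40*(1 - 40))²)) = -680612*1/4769327 - 1148621*1/(1158*√(1340964 + (-40*(-39))²)) = -680612/4769327 - 1148621*1/(1158*√(1340964 + 1560²)) = -680612/4769327 - 1148621*1/(1158*√(1340964 + 2433600)) = -680612/4769327 - 1148621*√104849/728490852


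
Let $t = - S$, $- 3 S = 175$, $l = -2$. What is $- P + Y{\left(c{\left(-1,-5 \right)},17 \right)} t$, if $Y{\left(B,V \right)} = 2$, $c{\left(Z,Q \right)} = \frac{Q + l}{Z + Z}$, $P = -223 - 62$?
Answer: $\frac{1205}{3} \approx 401.67$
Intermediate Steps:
$P = -285$ ($P = -223 - 62 = -285$)
$c{\left(Z,Q \right)} = \frac{-2 + Q}{2 Z}$ ($c{\left(Z,Q \right)} = \frac{Q - 2}{Z + Z} = \frac{-2 + Q}{2 Z}$)
$S = - \frac{175}{3}$ ($S = \left(- \frac{1}{3}\right) 175 = - \frac{175}{3} \approx -58.333$)
$t = \frac{175}{3}$ ($t = \left(-1\right) \left(- \frac{175}{3}\right) = \frac{175}{3} \approx 58.333$)
$- P + Y{\left(c{\left(-1,-5 \right)},17 \right)} t = \left(-1\right) \left(-285\right) + 2 \cdot \frac{175}{3} = 285 + \frac{350}{3} = \frac{1205}{3}$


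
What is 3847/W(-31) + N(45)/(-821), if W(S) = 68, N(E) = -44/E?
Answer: 142130407/2512260 ≈ 56.575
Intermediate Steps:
3847/W(-31) + N(45)/(-821) = 3847/68 - 44/45/(-821) = 3847*(1/68) - 44*1/45*(-1/821) = 3847/68 - 44/45*(-1/821) = 3847/68 + 44/36945 = 142130407/2512260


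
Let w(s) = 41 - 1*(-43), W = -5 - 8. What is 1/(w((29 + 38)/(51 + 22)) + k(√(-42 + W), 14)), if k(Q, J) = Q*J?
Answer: 3/637 - I*√55/1274 ≈ 0.0047096 - 0.0058212*I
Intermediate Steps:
W = -13
w(s) = 84 (w(s) = 41 + 43 = 84)
k(Q, J) = J*Q
1/(w((29 + 38)/(51 + 22)) + k(√(-42 + W), 14)) = 1/(84 + 14*√(-42 - 13)) = 1/(84 + 14*√(-55)) = 1/(84 + 14*(I*√55)) = 1/(84 + 14*I*√55)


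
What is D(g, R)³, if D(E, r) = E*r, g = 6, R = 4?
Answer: 13824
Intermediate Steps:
D(g, R)³ = (6*4)³ = 24³ = 13824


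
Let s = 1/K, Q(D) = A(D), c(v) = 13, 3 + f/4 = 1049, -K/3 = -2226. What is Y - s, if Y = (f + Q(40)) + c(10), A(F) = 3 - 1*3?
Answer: 28027565/6678 ≈ 4197.0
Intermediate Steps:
K = 6678 (K = -3*(-2226) = 6678)
f = 4184 (f = -12 + 4*1049 = -12 + 4196 = 4184)
A(F) = 0 (A(F) = 3 - 3 = 0)
Q(D) = 0
Y = 4197 (Y = (4184 + 0) + 13 = 4184 + 13 = 4197)
s = 1/6678 ≈ 0.00014975
Y - s = 4197 - 1*1/6678 = 4197 - 1/6678 = 28027565/6678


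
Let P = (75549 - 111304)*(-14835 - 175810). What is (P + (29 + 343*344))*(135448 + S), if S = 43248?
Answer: 1218104513765216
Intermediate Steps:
P = 6816511975 (P = -35755*(-190645) = 6816511975)
(P + (29 + 343*344))*(135448 + S) = (6816511975 + (29 + 343*344))*(135448 + 43248) = (6816511975 + (29 + 117992))*178696 = (6816511975 + 118021)*178696 = 6816629996*178696 = 1218104513765216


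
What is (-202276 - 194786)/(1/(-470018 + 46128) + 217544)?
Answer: -56103537060/30738242053 ≈ -1.8252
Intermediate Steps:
(-202276 - 194786)/(1/(-470018 + 46128) + 217544) = -397062/(1/(-423890) + 217544) = -397062/(-1/423890 + 217544) = -397062/92214726159/423890 = -397062*423890/92214726159 = -56103537060/30738242053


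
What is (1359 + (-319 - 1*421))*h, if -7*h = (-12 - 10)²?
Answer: -299596/7 ≈ -42799.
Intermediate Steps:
h = -484/7 (h = -(-12 - 10)²/7 = -⅐*(-22)² = -⅐*484 = -484/7 ≈ -69.143)
(1359 + (-319 - 1*421))*h = (1359 + (-319 - 1*421))*(-484/7) = (1359 + (-319 - 421))*(-484/7) = (1359 - 740)*(-484/7) = 619*(-484/7) = -299596/7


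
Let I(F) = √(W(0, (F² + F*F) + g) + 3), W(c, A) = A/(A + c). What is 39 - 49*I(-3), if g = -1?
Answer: -59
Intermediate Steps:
W(c, A) = A/(A + c)
I(F) = 2 (I(F) = √(((F² + F*F) - 1)/(((F² + F*F) - 1) + 0) + 3) = √(((F² + F²) - 1)/(((F² + F²) - 1) + 0) + 3) = √((2*F² - 1)/((2*F² - 1) + 0) + 3) = √((-1 + 2*F²)/((-1 + 2*F²) + 0) + 3) = √((-1 + 2*F²)/(-1 + 2*F²) + 3) = √(1 + 3) = √4 = 2)
39 - 49*I(-3) = 39 - 49*2 = 39 - 98 = -59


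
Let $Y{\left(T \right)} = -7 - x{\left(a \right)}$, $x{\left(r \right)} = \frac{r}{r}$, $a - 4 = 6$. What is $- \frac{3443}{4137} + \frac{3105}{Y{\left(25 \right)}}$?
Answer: $- \frac{12872929}{33096} \approx -388.96$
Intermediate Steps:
$a = 10$ ($a = 4 + 6 = 10$)
$x{\left(r \right)} = 1$
$Y{\left(T \right)} = -8$ ($Y{\left(T \right)} = -7 - 1 = -8$)
$- \frac{3443}{4137} + \frac{3105}{Y{\left(25 \right)}} = - \frac{3443}{4137} + \frac{3105}{-8} = \left(-3443\right) \frac{1}{4137} + 3105 \left(- \frac{1}{8}\right) = - \frac{3443}{4137} - \frac{3105}{8} = - \frac{12872929}{33096}$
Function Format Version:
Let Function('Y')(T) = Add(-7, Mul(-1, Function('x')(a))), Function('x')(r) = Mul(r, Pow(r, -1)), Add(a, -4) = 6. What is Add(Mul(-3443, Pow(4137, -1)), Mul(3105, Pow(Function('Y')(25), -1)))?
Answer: Rational(-12872929, 33096) ≈ -388.96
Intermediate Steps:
a = 10 (a = Add(4, 6) = 10)
Function('x')(r) = 1
Function('Y')(T) = -8 (Function('Y')(T) = Add(-7, Mul(-1, 1)) = Add(-7, -1) = -8)
Add(Mul(-3443, Pow(4137, -1)), Mul(3105, Pow(Function('Y')(25), -1))) = Add(Mul(-3443, Pow(4137, -1)), Mul(3105, Pow(-8, -1))) = Add(Mul(-3443, Rational(1, 4137)), Mul(3105, Rational(-1, 8))) = Add(Rational(-3443, 4137), Rational(-3105, 8)) = Rational(-12872929, 33096)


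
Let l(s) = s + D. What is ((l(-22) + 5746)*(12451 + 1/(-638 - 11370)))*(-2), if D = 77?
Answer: -867316832207/6004 ≈ -1.4446e+8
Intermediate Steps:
l(s) = 77 + s (l(s) = s + 77 = 77 + s)
((l(-22) + 5746)*(12451 + 1/(-638 - 11370)))*(-2) = (((77 - 22) + 5746)*(12451 + 1/(-638 - 11370)))*(-2) = ((55 + 5746)*(12451 + 1/(-12008)))*(-2) = (5801*(12451 - 1/12008))*(-2) = (5801*(149511607/12008))*(-2) = (867316832207/12008)*(-2) = -867316832207/6004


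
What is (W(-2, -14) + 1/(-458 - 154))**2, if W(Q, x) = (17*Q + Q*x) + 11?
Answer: 9357481/374544 ≈ 24.984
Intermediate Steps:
W(Q, x) = 11 + 17*Q + Q*x
(W(-2, -14) + 1/(-458 - 154))**2 = ((11 + 17*(-2) - 2*(-14)) + 1/(-458 - 154))**2 = ((11 - 34 + 28) + 1/(-612))**2 = (5 - 1/612)**2 = (3059/612)**2 = 9357481/374544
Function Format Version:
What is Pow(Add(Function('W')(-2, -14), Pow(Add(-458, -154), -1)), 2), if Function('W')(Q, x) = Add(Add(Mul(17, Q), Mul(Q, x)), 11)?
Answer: Rational(9357481, 374544) ≈ 24.984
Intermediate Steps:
Function('W')(Q, x) = Add(11, Mul(17, Q), Mul(Q, x))
Pow(Add(Function('W')(-2, -14), Pow(Add(-458, -154), -1)), 2) = Pow(Add(Add(11, Mul(17, -2), Mul(-2, -14)), Pow(Add(-458, -154), -1)), 2) = Pow(Add(Add(11, -34, 28), Pow(-612, -1)), 2) = Pow(Add(5, Rational(-1, 612)), 2) = Pow(Rational(3059, 612), 2) = Rational(9357481, 374544)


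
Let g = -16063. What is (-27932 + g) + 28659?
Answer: -15336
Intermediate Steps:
(-27932 + g) + 28659 = (-27932 - 16063) + 28659 = -43995 + 28659 = -15336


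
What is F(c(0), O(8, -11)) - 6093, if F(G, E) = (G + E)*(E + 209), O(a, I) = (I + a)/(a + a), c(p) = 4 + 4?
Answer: -1142183/256 ≈ -4461.7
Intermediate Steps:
c(p) = 8
O(a, I) = (I + a)/(2*a) (O(a, I) = (I + a)/((2*a)) = (I + a)*(1/(2*a)) = (I + a)/(2*a))
F(G, E) = (209 + E)*(E + G) (F(G, E) = (E + G)*(209 + E) = (209 + E)*(E + G))
F(c(0), O(8, -11)) - 6093 = (((1/2)*(-11 + 8)/8)**2 + 209*((1/2)*(-11 + 8)/8) + 209*8 + ((1/2)*(-11 + 8)/8)*8) - 6093 = (((1/2)*(1/8)*(-3))**2 + 209*((1/2)*(1/8)*(-3)) + 1672 + ((1/2)*(1/8)*(-3))*8) - 6093 = ((-3/16)**2 + 209*(-3/16) + 1672 - 3/16*8) - 6093 = (9/256 - 627/16 + 1672 - 3/2) - 6093 = 417625/256 - 6093 = -1142183/256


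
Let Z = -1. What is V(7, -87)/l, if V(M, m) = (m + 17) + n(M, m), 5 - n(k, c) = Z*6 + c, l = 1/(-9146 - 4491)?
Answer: -381836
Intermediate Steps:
l = -1/13637 (l = 1/(-13637) = -1/13637 ≈ -7.3330e-5)
n(k, c) = 11 - c (n(k, c) = 5 - (-1*6 + c) = 5 - (-6 + c) = 5 + (6 - c) = 11 - c)
V(M, m) = 28 (V(M, m) = (m + 17) + (11 - m) = (17 + m) + (11 - m) = 28)
V(7, -87)/l = 28/(-1/13637) = 28*(-13637) = -381836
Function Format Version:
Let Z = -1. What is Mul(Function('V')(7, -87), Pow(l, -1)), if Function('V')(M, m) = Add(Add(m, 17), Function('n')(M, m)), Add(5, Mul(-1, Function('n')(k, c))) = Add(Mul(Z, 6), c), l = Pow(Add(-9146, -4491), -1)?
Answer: -381836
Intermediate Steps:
l = Rational(-1, 13637) (l = Pow(-13637, -1) = Rational(-1, 13637) ≈ -7.3330e-5)
Function('n')(k, c) = Add(11, Mul(-1, c)) (Function('n')(k, c) = Add(5, Mul(-1, Add(Mul(-1, 6), c))) = Add(5, Mul(-1, Add(-6, c))) = Add(5, Add(6, Mul(-1, c))) = Add(11, Mul(-1, c)))
Function('V')(M, m) = 28 (Function('V')(M, m) = Add(Add(m, 17), Add(11, Mul(-1, m))) = Add(Add(17, m), Add(11, Mul(-1, m))) = 28)
Mul(Function('V')(7, -87), Pow(l, -1)) = Mul(28, Pow(Rational(-1, 13637), -1)) = Mul(28, -13637) = -381836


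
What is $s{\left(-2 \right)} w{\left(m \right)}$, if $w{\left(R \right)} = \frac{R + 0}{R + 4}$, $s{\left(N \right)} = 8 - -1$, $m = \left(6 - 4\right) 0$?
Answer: $0$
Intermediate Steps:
$m = 0$ ($m = 2 \cdot 0 = 0$)
$s{\left(N \right)} = 9$ ($s{\left(N \right)} = 8 + 1 = 9$)
$w{\left(R \right)} = \frac{R}{4 + R}$
$s{\left(-2 \right)} w{\left(m \right)} = 9 \frac{0}{4 + 0} = 9 \cdot \frac{0}{4} = 9 \cdot 0 \cdot \frac{1}{4} = 9 \cdot 0 = 0$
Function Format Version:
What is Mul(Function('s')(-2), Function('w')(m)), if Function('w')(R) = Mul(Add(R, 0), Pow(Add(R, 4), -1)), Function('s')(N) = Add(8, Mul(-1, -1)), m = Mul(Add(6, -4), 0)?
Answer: 0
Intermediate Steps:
m = 0 (m = Mul(2, 0) = 0)
Function('s')(N) = 9 (Function('s')(N) = Add(8, 1) = 9)
Function('w')(R) = Mul(R, Pow(Add(4, R), -1))
Mul(Function('s')(-2), Function('w')(m)) = Mul(9, Mul(0, Pow(Add(4, 0), -1))) = Mul(9, Mul(0, Pow(4, -1))) = Mul(9, Mul(0, Rational(1, 4))) = Mul(9, 0) = 0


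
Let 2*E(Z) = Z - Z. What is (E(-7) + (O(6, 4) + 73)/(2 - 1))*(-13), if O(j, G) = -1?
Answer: -936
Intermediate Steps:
E(Z) = 0 (E(Z) = (Z - Z)/2 = (½)*0 = 0)
(E(-7) + (O(6, 4) + 73)/(2 - 1))*(-13) = (0 + (-1 + 73)/(2 - 1))*(-13) = (0 + 72/1)*(-13) = (0 + 72*1)*(-13) = (0 + 72)*(-13) = 72*(-13) = -936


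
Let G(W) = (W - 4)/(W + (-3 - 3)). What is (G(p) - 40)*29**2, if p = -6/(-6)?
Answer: -165677/5 ≈ -33135.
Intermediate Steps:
p = 1 (p = -6*(-1/6) = 1)
G(W) = (-4 + W)/(-6 + W) (G(W) = (-4 + W)/(W - 6) = (-4 + W)/(-6 + W))
(G(p) - 40)*29**2 = ((-4 + 1)/(-6 + 1) - 40)*29**2 = (-3/(-5) - 40)*841 = (-1/5*(-3) - 40)*841 = (3/5 - 40)*841 = -197/5*841 = -165677/5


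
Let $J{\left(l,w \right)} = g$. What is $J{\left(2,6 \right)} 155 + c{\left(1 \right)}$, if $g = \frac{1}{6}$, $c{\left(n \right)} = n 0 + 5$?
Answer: $\frac{185}{6} \approx 30.833$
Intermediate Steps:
$c{\left(n \right)} = 5$ ($c{\left(n \right)} = 0 + 5 = 5$)
$g = \frac{1}{6} \approx 0.16667$
$J{\left(l,w \right)} = \frac{1}{6}$
$J{\left(2,6 \right)} 155 + c{\left(1 \right)} = \frac{1}{6} \cdot 155 + 5 = \frac{155}{6} + 5 = \frac{185}{6}$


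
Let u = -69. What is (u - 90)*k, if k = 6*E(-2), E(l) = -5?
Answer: 4770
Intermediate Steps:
k = -30 (k = 6*(-5) = -30)
(u - 90)*k = (-69 - 90)*(-30) = -159*(-30) = 4770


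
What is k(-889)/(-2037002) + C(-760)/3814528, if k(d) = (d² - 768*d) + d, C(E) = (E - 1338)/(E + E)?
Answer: -2133960025470211/2952676442721280 ≈ -0.72272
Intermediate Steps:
C(E) = (-1338 + E)/(2*E) (C(E) = (-1338 + E)/((2*E)) = (-1338 + E)*(1/(2*E)) = (-1338 + E)/(2*E))
k(d) = d² - 767*d
k(-889)/(-2037002) + C(-760)/3814528 = -889*(-767 - 889)/(-2037002) + ((½)*(-1338 - 760)/(-760))/3814528 = -889*(-1656)*(-1/2037002) + ((½)*(-1/760)*(-2098))*(1/3814528) = 1472184*(-1/2037002) + (1049/760)*(1/3814528) = -736092/1018501 + 1049/2899041280 = -2133960025470211/2952676442721280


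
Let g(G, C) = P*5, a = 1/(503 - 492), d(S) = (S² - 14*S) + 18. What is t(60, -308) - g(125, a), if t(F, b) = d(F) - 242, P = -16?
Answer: 2616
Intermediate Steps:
d(S) = 18 + S² - 14*S
t(F, b) = -224 + F² - 14*F (t(F, b) = (18 + F² - 14*F) - 242 = -224 + F² - 14*F)
a = 1/11 ≈ 0.090909
g(G, C) = -80 (g(G, C) = -16*5 = -80)
t(60, -308) - g(125, a) = (-224 + 60² - 14*60) - 1*(-80) = (-224 + 3600 - 840) + 80 = 2536 + 80 = 2616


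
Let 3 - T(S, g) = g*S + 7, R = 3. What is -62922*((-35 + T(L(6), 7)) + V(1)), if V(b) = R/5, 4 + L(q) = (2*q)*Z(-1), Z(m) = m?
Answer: -23155296/5 ≈ -4.6311e+6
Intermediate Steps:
L(q) = -4 - 2*q (L(q) = -4 + (2*q)*(-1) = -4 - 2*q)
T(S, g) = -4 - S*g (T(S, g) = 3 - (g*S + 7) = 3 - (S*g + 7) = 3 - (7 + S*g) = 3 + (-7 - S*g) = -4 - S*g)
V(b) = 3/5
-62922*((-35 + T(L(6), 7)) + V(1)) = -62922*((-35 + (-4 - 1*(-4 - 2*6)*7)) + 3/5) = -62922*((-35 + (-4 - 1*(-4 - 12)*7)) + 3/5) = -62922*((-35 + (-4 - 1*(-16)*7)) + 3/5) = -62922*((-35 + (-4 + 112)) + 3/5) = -62922*((-35 + 108) + 3/5) = -62922*(73 + 3/5) = -62922*368/5 = -23155296/5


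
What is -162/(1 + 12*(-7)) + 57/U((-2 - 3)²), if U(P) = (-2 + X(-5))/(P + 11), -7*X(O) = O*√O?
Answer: 54*(-22036*I + 15*√5)/(83*(5*√5 + 14*I)) ≈ -624.52 - 500.29*I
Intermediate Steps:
X(O) = -O^(3/2)/7 (X(O) = -O*√O/7 = -O^(3/2)/7)
U(P) = (-2 + 5*I*√5/7)/(11 + P) (U(P) = (-2 - (-5)*I*√5/7)/(P + 11) = (-2 - (-5)*I*√5/7)/(11 + P) = (-2 + 5*I*√5/7)/(11 + P))
-162/(1 + 12*(-7)) + 57/U((-2 - 3)²) = -162/(1 + 12*(-7)) + 57/(((-14 + 5*I*√5)/(7*(11 + (-2 - 3)²)))) = -162/(1 - 84) + 57/(((-14 + 5*I*√5)/(7*(11 + (-5)²)))) = -162/(-83) + 57/(((-14 + 5*I*√5)/(7*(11 + 25)))) = -162*(-1/83) + 57/(((⅐)*(-14 + 5*I*√5)/36)) = 162/83 + 57/(((⅐)*(1/36)*(-14 + 5*I*√5))) = 162/83 + 57/(-1/18 + 5*I*√5/252)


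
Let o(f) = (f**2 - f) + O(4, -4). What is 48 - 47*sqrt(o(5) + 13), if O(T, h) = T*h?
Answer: 48 - 47*sqrt(17) ≈ -145.79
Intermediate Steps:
o(f) = -16 + f**2 - f (o(f) = (f**2 - f) + 4*(-4) = (f**2 - f) - 16 = -16 + f**2 - f)
48 - 47*sqrt(o(5) + 13) = 48 - 47*sqrt((-16 + 5**2 - 1*5) + 13) = 48 - 47*sqrt((-16 + 25 - 5) + 13) = 48 - 47*sqrt(4 + 13) = 48 - 47*sqrt(17)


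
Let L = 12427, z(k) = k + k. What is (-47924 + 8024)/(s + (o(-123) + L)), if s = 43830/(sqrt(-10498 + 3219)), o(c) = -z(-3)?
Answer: -3610942299300/1127105169331 - 1748817000*I*sqrt(7279)/1127105169331 ≈ -3.2037 - 0.13238*I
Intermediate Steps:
z(k) = 2*k
o(c) = 6 (o(c) = -2*(-3) = -1*(-6) = 6)
s = -43830*I*sqrt(7279)/7279 (s = 43830/(sqrt(-7279)) = 43830/((I*sqrt(7279))) = 43830*(-I*sqrt(7279)/7279) = -43830*I*sqrt(7279)/7279 ≈ -513.73*I)
(-47924 + 8024)/(s + (o(-123) + L)) = (-47924 + 8024)/(-43830*I*sqrt(7279)/7279 + (6 + 12427)) = -39900/(-43830*I*sqrt(7279)/7279 + 12433) = -39900/(12433 - 43830*I*sqrt(7279)/7279)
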